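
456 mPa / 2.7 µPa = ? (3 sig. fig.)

(456 × 10^-3) / (2.7 × 10^-6) = 168.9 × 10^3

169000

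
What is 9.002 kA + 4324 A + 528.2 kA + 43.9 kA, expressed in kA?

In kA:
  9.002 kA → 9.002
  4324 A = 4324e-3 kA = 4.324
  528.2 kA → 528.2
  43.9 kA → 43.9
Sum: 9.002 + 4.324 + 528.2 + 43.9 = 585.426

585.426 kA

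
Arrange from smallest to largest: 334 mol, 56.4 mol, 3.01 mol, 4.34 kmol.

334 mol = 334 mol
56.4 mol = 56.4 mol
3.01 mol = 3.01 mol
4.34 kmol = 4340 mol

3.01 mol < 56.4 mol < 334 mol < 4.34 kmol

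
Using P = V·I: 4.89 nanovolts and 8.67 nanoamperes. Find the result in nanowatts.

4.89 × 10^-9 × 8.67 × 10^-9 = 42.3963 × 10^-18 W

0.0000000423963 nanowatts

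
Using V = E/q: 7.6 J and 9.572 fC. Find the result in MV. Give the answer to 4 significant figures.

(7.6) / (9.572e-15) = 0.793982e15 V

794000000 MV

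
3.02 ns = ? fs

3020000 fs

nano = 1e-9, femto = 1e-15; factor is 1e6.
3.02 × 1e6 = 3020000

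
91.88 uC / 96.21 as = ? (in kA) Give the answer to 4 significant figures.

955000000 kA

(91.88e-6) / (96.21e-18) = 0.954994e12 A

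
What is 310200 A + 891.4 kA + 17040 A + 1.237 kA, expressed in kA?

1219.877 kA

In kA:
  310200 A = 310200e-3 kA = 310.2
  891.4 kA → 891.4
  17040 A = 17040e-3 kA = 17.04
  1.237 kA → 1.237
Sum: 310.2 + 891.4 + 17.04 + 1.237 = 1219.877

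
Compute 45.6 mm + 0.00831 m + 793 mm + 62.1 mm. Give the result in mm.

In mm:
  45.6 mm → 45.6
  0.00831 m = 0.00831 × 10^3 mm = 8.31
  793 mm → 793
  62.1 mm → 62.1
Sum: 45.6 + 8.31 + 793 + 62.1 = 909.01

909.01 mm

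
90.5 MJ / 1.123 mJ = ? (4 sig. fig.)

80590000000

(90.5 × 10⁶) / (1.123 × 10⁻³) = 80.588 × 10⁹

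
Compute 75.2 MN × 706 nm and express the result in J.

53.0912 J

75.2 × 10^6 × 706 × 10^-9 = 53091.2 × 10^-3 J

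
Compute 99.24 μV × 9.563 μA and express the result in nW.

0.94903212 nW

99.24 × 10^-6 × 9.563 × 10^-6 = 949.03212 × 10^-12 W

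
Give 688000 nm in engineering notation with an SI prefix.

= 688 × 10⁻⁶ m; 10⁻⁶ is micro.

688 µm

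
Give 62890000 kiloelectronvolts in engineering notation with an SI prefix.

= 62.89e9 electronvolts; 1e9 is giga.

62.89 gigaelectronvolts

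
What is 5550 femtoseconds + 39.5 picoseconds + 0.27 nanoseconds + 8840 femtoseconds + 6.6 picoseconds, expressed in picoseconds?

330.49 picoseconds

In picoseconds:
  5550 femtoseconds = 5550e-3 picoseconds = 5.55
  39.5 picoseconds → 39.5
  0.27 nanoseconds = 0.27e3 picoseconds = 270
  8840 femtoseconds = 8840e-3 picoseconds = 8.84
  6.6 picoseconds → 6.6
Sum: 5.55 + 39.5 + 270 + 8.84 + 6.6 = 330.49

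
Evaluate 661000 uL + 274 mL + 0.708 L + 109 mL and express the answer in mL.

1752 mL

In mL:
  661000 uL = 661000 × 10^-3 mL = 661
  274 mL → 274
  0.708 L = 0.708 × 10^3 mL = 708
  109 mL → 109
Sum: 661 + 274 + 708 + 109 = 1752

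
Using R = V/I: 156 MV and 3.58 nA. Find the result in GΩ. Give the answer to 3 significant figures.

43600000 GΩ

(156 × 10⁶) / (3.58 × 10⁻⁹) = 43.575 × 10¹⁵ Ω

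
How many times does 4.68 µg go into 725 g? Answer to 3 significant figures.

(725) / (4.68 × 10^-6) = 154.9 × 10^6

155000000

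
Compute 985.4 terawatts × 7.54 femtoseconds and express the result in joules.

985.4 × 10¹² × 7.54 × 10⁻¹⁵ = 7429.916 × 10⁻³ J

7.429916 joules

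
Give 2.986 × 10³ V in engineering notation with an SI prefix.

2.986 kV

= 2.986 × 10³ V; 10³ is kilo.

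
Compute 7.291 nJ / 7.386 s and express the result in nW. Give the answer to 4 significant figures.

0.9871 nW

(7.291 × 10⁻⁹) / (7.386) = 0.987138 × 10⁻⁹ W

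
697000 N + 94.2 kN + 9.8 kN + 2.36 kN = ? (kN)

In kN:
  697000 N = 697000e-3 kN = 697
  94.2 kN → 94.2
  9.8 kN → 9.8
  2.36 kN → 2.36
Sum: 697 + 94.2 + 9.8 + 2.36 = 803.36

803.36 kN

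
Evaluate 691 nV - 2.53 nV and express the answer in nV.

688.47 nV

In nV:
  691 nV → 691
  2.53 nV → 2.53
Difference: 691 - 2.53 = 688.47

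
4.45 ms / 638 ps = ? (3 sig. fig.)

(4.45e-3) / (638e-12) = 0.006975e9

6970000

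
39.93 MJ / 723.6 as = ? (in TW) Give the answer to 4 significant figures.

(39.93 × 10^6) / (723.6 × 10^-18) = 0.0551824 × 10^24 W

55180000000 TW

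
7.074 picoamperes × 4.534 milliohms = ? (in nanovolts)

0.000032073516 nanovolts

7.074 × 10^-12 × 4.534 × 10^-3 = 32.073516 × 10^-15 V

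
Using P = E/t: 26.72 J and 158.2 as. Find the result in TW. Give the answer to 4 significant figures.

(26.72) / (158.2 × 10^-18) = 0.1689 × 10^18 W

168900 TW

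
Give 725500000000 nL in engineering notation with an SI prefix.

= 725.5 L; mantissa already in [1, 1000).

725.5 L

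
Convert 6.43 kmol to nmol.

6430000000000 nmol

kilo = 1e3, nano = 1e-9; factor is 1e12.
6.43 × 1e12 = 6430000000000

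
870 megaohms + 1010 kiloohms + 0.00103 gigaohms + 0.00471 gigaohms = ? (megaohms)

876.75 megaohms

In megaohms:
  870 megaohms → 870
  1010 kiloohms = 1010 × 10⁻³ megaohms = 1.01
  0.00103 gigaohms = 0.00103 × 10³ megaohms = 1.03
  0.00471 gigaohms = 0.00471 × 10³ megaohms = 4.71
Sum: 870 + 1.01 + 1.03 + 4.71 = 876.75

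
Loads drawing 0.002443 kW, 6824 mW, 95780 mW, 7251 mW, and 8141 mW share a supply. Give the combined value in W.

In W:
  0.002443 kW = 0.002443 × 10³ W = 2.443
  6824 mW = 6824 × 10⁻³ W = 6.824
  95780 mW = 95780 × 10⁻³ W = 95.78
  7251 mW = 7251 × 10⁻³ W = 7.251
  8141 mW = 8141 × 10⁻³ W = 8.141
Sum: 2.443 + 6.824 + 95.78 + 7.251 + 8.141 = 120.439

120.439 W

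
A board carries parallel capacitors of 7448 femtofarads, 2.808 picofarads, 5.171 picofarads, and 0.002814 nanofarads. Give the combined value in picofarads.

18.241 picofarads

In picofarads:
  7448 femtofarads = 7448 × 10⁻³ picofarads = 7.448
  2.808 picofarads → 2.808
  5.171 picofarads → 5.171
  0.002814 nanofarads = 0.002814 × 10³ picofarads = 2.814
Sum: 7.448 + 2.808 + 5.171 + 2.814 = 18.241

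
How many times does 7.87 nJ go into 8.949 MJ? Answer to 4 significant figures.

1137000000000000

(8.949 × 10⁶) / (7.87 × 10⁻⁹) = 1.1371 × 10¹⁵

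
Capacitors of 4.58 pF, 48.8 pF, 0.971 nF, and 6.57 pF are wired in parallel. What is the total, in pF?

1030.95 pF

In pF:
  4.58 pF → 4.58
  48.8 pF → 48.8
  0.971 nF = 0.971 × 10³ pF = 971
  6.57 pF → 6.57
Sum: 4.58 + 48.8 + 971 + 6.57 = 1030.95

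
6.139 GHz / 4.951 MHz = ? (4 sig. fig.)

1240

(6.139 × 10⁹) / (4.951 × 10⁶) = 1.24 × 10³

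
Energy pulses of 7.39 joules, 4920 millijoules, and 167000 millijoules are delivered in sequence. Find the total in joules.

In joules:
  7.39 joules → 7.39
  4920 millijoules = 4920 × 10^-3 joules = 4.92
  167000 millijoules = 167000 × 10^-3 joules = 167
Sum: 7.39 + 4.92 + 167 = 179.31

179.31 joules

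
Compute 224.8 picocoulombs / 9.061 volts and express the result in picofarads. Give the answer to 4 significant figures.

24.81 picofarads

(224.8e-12) / (9.061) = 24.8096e-12 F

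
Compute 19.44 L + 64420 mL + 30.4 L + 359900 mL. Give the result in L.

474.16 L

In L:
  19.44 L → 19.44
  64420 mL = 64420 × 10^-3 L = 64.42
  30.4 L → 30.4
  359900 mL = 359900 × 10^-3 L = 359.9
Sum: 19.44 + 64.42 + 30.4 + 359.9 = 474.16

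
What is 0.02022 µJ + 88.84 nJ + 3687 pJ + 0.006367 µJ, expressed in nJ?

119.114 nJ

In nJ:
  0.02022 µJ = 0.02022e3 nJ = 20.22
  88.84 nJ → 88.84
  3687 pJ = 3687e-3 nJ = 3.687
  0.006367 µJ = 0.006367e3 nJ = 6.367
Sum: 20.22 + 88.84 + 3.687 + 6.367 = 119.114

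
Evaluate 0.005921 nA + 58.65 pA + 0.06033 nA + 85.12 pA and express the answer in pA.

In pA:
  0.005921 nA = 0.005921e3 pA = 5.921
  58.65 pA → 58.65
  0.06033 nA = 0.06033e3 pA = 60.33
  85.12 pA → 85.12
Sum: 5.921 + 58.65 + 60.33 + 85.12 = 210.021

210.021 pA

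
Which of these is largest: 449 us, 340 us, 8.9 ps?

449 us = 0.000449 s
340 us = 0.00034 s
8.9 ps = 0.0000000000089 s

449 us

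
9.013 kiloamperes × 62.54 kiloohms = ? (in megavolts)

9.013 × 10³ × 62.54 × 10³ = 563.67302 × 10⁶ V

563.67302 megavolts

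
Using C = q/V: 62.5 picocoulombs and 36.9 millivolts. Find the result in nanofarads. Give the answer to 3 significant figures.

(62.5 × 10^-12) / (36.9 × 10^-3) = 1.6938 × 10^-9 F

1.69 nanofarads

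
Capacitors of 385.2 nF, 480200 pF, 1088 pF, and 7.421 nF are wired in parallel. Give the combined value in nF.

In nF:
  385.2 nF → 385.2
  480200 pF = 480200 × 10⁻³ nF = 480.2
  1088 pF = 1088 × 10⁻³ nF = 1.088
  7.421 nF → 7.421
Sum: 385.2 + 480.2 + 1.088 + 7.421 = 873.909

873.909 nF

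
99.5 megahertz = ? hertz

99500000 hertz

mega = 10⁶, (no prefix) = 10⁰; factor is 10⁶.
99.5 × 10⁶ = 99500000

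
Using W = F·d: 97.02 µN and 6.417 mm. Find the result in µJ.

97.02 × 10⁻⁶ × 6.417 × 10⁻³ = 622.57734 × 10⁻⁹ J

0.62257734 µJ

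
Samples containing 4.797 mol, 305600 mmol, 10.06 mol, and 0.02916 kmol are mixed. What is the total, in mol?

349.617 mol

In mol:
  4.797 mol → 4.797
  305600 mmol = 305600 × 10⁻³ mol = 305.6
  10.06 mol → 10.06
  0.02916 kmol = 0.02916 × 10³ mol = 29.16
Sum: 4.797 + 305.6 + 10.06 + 29.16 = 349.617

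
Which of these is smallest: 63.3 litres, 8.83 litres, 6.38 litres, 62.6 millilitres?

63.3 litres = 63.3 litres
8.83 litres = 8.83 litres
6.38 litres = 6.38 litres
62.6 millilitres = 0.0626 litres

62.6 millilitres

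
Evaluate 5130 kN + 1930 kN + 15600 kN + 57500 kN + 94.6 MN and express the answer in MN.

In MN:
  5130 kN = 5130 × 10^-3 MN = 5.13
  1930 kN = 1930 × 10^-3 MN = 1.93
  15600 kN = 15600 × 10^-3 MN = 15.6
  57500 kN = 57500 × 10^-3 MN = 57.5
  94.6 MN → 94.6
Sum: 5.13 + 1.93 + 15.6 + 57.5 + 94.6 = 174.76

174.76 MN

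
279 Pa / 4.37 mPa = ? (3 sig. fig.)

63800

(279) / (4.37 × 10⁻³) = 63.84 × 10³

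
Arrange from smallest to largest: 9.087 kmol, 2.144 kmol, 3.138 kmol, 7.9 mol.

7.9 mol < 2.144 kmol < 3.138 kmol < 9.087 kmol

9.087 kmol = 9087 mol
2.144 kmol = 2144 mol
3.138 kmol = 3138 mol
7.9 mol = 7.9 mol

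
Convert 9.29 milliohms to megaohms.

0.00000000929 megaohms

milli = 1e-3, mega = 1e6; factor is 1e-9.
9.29 × 1e-9 = 0.00000000929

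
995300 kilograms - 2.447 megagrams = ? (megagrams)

In megagrams:
  995300 kilograms = 995300e-3 megagrams = 995.3
  2.447 megagrams → 2.447
Difference: 995.3 - 2.447 = 992.853

992.853 megagrams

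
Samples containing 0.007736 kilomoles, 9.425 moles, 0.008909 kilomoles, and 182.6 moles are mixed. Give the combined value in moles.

208.67 moles

In moles:
  0.007736 kilomoles = 0.007736 × 10³ moles = 7.736
  9.425 moles → 9.425
  0.008909 kilomoles = 0.008909 × 10³ moles = 8.909
  182.6 moles → 182.6
Sum: 7.736 + 9.425 + 8.909 + 182.6 = 208.67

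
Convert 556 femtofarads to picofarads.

0.556 picofarads

femto = 1e-15, pico = 1e-12; factor is 1e-3.
556 × 1e-3 = 0.556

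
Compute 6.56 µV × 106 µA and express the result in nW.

6.56e-6 × 106e-6 = 695.36e-12 W

0.69536 nW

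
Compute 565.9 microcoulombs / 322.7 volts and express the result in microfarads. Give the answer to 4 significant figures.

1.754 microfarads

(565.9 × 10⁻⁶) / (322.7) = 1.75364 × 10⁻⁶ F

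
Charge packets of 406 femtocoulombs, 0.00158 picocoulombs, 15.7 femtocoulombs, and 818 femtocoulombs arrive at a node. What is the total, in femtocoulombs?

1241.28 femtocoulombs

In femtocoulombs:
  406 femtocoulombs → 406
  0.00158 picocoulombs = 0.00158 × 10^3 femtocoulombs = 1.58
  15.7 femtocoulombs → 15.7
  818 femtocoulombs → 818
Sum: 406 + 1.58 + 15.7 + 818 = 1241.28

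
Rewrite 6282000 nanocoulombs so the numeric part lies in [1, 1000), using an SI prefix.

6.282 millicoulombs

= 6.282e-3 coulombs; 1e-3 is milli.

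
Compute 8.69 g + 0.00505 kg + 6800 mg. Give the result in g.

In g:
  8.69 g → 8.69
  0.00505 kg = 0.00505 × 10^3 g = 5.05
  6800 mg = 6800 × 10^-3 g = 6.8
Sum: 8.69 + 5.05 + 6.8 = 20.54

20.54 g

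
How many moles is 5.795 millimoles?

0.005795 moles

milli = 10^-3, (no prefix) = 10^0; factor is 10^-3.
5.795 × 10^-3 = 0.005795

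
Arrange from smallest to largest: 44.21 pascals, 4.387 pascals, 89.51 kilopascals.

44.21 pascals = 44.21 pascals
4.387 pascals = 4.387 pascals
89.51 kilopascals = 89510 pascals

4.387 pascals < 44.21 pascals < 89.51 kilopascals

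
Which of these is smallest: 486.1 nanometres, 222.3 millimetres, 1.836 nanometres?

1.836 nanometres

486.1 nanometres = 0.0000004861 metres
222.3 millimetres = 0.2223 metres
1.836 nanometres = 0.000000001836 metres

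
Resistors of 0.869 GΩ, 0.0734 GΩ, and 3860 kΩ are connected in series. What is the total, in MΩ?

In MΩ:
  0.869 GΩ = 0.869 × 10³ MΩ = 869
  0.0734 GΩ = 0.0734 × 10³ MΩ = 73.4
  3860 kΩ = 3860 × 10⁻³ MΩ = 3.86
Sum: 869 + 73.4 + 3.86 = 946.26

946.26 MΩ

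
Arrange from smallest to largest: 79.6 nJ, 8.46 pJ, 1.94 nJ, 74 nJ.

8.46 pJ < 1.94 nJ < 74 nJ < 79.6 nJ

79.6 nJ = 0.0000000796 J
8.46 pJ = 0.00000000000846 J
1.94 nJ = 0.00000000194 J
74 nJ = 0.000000074 J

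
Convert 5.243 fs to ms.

0.000000000005243 ms

femto = 10^-15, milli = 10^-3; factor is 10^-12.
5.243 × 10^-12 = 0.000000000005243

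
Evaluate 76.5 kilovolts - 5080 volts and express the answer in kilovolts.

In kilovolts:
  76.5 kilovolts → 76.5
  5080 volts = 5080 × 10⁻³ kilovolts = 5.08
Difference: 76.5 - 5.08 = 71.42

71.42 kilovolts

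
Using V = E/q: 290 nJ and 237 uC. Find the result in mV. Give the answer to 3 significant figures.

1.22 mV

(290 × 10^-9) / (237 × 10^-6) = 1.2236 × 10^-3 V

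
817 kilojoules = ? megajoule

kilo = 1e3, mega = 1e6; factor is 1e-3.
817 × 1e-3 = 0.817

0.817 megajoules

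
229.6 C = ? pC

229600000000000 pC

(no prefix) = 10^0, pico = 10^-12; factor is 10^12.
229.6 × 10^12 = 229600000000000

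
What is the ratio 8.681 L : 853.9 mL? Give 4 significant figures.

10.17

(8.681) / (853.9e-3) = 0.010166e3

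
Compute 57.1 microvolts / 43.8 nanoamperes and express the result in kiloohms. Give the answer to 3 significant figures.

(57.1e-6) / (43.8e-9) = 1.3037e3 Ω

1.30 kiloohms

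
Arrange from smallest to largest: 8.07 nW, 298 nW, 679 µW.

8.07 nW = 0.00000000807 W
298 nW = 0.000000298 W
679 µW = 0.000679 W

8.07 nW < 298 nW < 679 µW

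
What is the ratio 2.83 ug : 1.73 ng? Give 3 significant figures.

1640

(2.83e-6) / (1.73e-9) = 1.636e3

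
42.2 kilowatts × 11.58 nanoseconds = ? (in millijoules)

0.488676 millijoules

42.2 × 10³ × 11.58 × 10⁻⁹ = 488.676 × 10⁻⁶ J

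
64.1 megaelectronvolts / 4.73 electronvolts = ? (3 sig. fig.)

(64.1 × 10⁶) / (4.73) = 13.55 × 10⁶

13600000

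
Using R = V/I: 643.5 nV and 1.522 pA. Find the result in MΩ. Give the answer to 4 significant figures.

(643.5 × 10^-9) / (1.522 × 10^-12) = 422.799 × 10^3 Ω

0.4228 MΩ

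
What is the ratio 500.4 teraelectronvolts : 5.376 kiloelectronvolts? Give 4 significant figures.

(500.4 × 10¹²) / (5.376 × 10³) = 93.08 × 10⁹

93080000000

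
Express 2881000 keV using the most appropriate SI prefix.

2.881 GeV

= 2.881 × 10^9 eV; 10^9 is giga.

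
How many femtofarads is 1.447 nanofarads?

1447000 femtofarads

nano = 10^-9, femto = 10^-15; factor is 10^6.
1.447 × 10^6 = 1447000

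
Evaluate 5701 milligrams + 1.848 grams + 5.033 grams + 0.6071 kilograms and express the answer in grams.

619.682 grams

In grams:
  5701 milligrams = 5701 × 10^-3 grams = 5.701
  1.848 grams → 1.848
  5.033 grams → 5.033
  0.6071 kilograms = 0.6071 × 10^3 grams = 607.1
Sum: 5.701 + 1.848 + 5.033 + 607.1 = 619.682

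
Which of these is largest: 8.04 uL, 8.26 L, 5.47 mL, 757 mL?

8.04 uL = 0.00000804 L
8.26 L = 8.26 L
5.47 mL = 0.00547 L
757 mL = 0.757 L

8.26 L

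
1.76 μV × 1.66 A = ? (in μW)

2.9216 μW

1.76e-6 × 1.66 = 2.9216e-6 W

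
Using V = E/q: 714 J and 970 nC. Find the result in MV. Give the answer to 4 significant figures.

736.1 MV

(714) / (970e-9) = 0.736082e9 V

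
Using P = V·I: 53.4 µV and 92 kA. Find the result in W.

53.4 × 10⁻⁶ × 92 × 10³ = 4912.8 × 10⁻³ W

4.9128 W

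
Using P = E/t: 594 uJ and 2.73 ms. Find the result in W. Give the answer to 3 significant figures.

0.218 W

(594 × 10^-6) / (2.73 × 10^-3) = 217.58 × 10^-3 W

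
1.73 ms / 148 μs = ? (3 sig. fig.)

11.7

(1.73 × 10^-3) / (148 × 10^-6) = 0.01169 × 10^3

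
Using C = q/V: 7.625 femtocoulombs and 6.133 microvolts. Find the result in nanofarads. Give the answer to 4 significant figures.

(7.625 × 10⁻¹⁵) / (6.133 × 10⁻⁶) = 1.24327 × 10⁻⁹ F

1.243 nanofarads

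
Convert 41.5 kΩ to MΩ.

0.0415 MΩ

kilo = 10^3, mega = 10^6; factor is 10^-3.
41.5 × 10^-3 = 0.0415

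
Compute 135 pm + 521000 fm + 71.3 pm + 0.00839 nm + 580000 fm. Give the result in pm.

In pm:
  135 pm → 135
  521000 fm = 521000 × 10^-3 pm = 521
  71.3 pm → 71.3
  0.00839 nm = 0.00839 × 10^3 pm = 8.39
  580000 fm = 580000 × 10^-3 pm = 580
Sum: 135 + 521 + 71.3 + 8.39 + 580 = 1315.69

1315.69 pm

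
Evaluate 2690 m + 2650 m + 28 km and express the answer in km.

In km:
  2690 m = 2690e-3 km = 2.69
  2650 m = 2650e-3 km = 2.65
  28 km → 28
Sum: 2.69 + 2.65 + 28 = 33.34

33.34 km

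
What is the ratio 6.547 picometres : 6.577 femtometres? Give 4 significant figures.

(6.547 × 10⁻¹²) / (6.577 × 10⁻¹⁵) = 0.99544 × 10³

995.4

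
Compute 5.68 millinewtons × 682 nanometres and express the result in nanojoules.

3.87376 nanojoules

5.68 × 10^-3 × 682 × 10^-9 = 3873.76 × 10^-12 J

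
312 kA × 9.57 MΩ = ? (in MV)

312e3 × 9.57e6 = 2985.84e9 V

2985840 MV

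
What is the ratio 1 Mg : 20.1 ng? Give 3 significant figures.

(1 × 10^6) / (20.1 × 10^-9) = 0.04975 × 10^15

49800000000000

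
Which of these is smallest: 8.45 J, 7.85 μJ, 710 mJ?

8.45 J = 8.45 J
7.85 μJ = 0.00000785 J
710 mJ = 0.71 J

7.85 μJ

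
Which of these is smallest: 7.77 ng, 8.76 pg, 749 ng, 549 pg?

7.77 ng = 0.00000000777 g
8.76 pg = 0.00000000000876 g
749 ng = 0.000000749 g
549 pg = 0.000000000549 g

8.76 pg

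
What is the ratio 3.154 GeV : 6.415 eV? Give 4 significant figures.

(3.154 × 10⁹) / (6.415) = 0.49166 × 10⁹

491700000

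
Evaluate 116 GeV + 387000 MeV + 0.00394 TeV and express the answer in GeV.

506.94 GeV

In GeV:
  116 GeV → 116
  387000 MeV = 387000e-3 GeV = 387
  0.00394 TeV = 0.00394e3 GeV = 3.94
Sum: 116 + 387 + 3.94 = 506.94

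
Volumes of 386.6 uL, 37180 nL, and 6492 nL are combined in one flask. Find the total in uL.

430.272 uL

In uL:
  386.6 uL → 386.6
  37180 nL = 37180e-3 uL = 37.18
  6492 nL = 6492e-3 uL = 6.492
Sum: 386.6 + 37.18 + 6.492 = 430.272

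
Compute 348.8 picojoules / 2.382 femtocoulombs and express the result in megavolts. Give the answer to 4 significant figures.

0.1464 megavolts

(348.8 × 10^-12) / (2.382 × 10^-15) = 146.432 × 10^3 V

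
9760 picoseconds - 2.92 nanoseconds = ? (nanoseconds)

6.84 nanoseconds

In nanoseconds:
  9760 picoseconds = 9760e-3 nanoseconds = 9.76
  2.92 nanoseconds → 2.92
Difference: 9.76 - 2.92 = 6.84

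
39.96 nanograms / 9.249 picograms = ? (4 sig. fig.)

(39.96 × 10^-9) / (9.249 × 10^-12) = 4.3205 × 10^3

4320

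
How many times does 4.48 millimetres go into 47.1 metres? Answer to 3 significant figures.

10500

(47.1) / (4.48e-3) = 10.51e3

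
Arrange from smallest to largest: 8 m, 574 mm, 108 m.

8 m = 8 m
574 mm = 0.574 m
108 m = 108 m

574 mm < 8 m < 108 m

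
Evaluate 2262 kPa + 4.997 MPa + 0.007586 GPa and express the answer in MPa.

In MPa:
  2262 kPa = 2262 × 10⁻³ MPa = 2.262
  4.997 MPa → 4.997
  0.007586 GPa = 0.007586 × 10³ MPa = 7.586
Sum: 2.262 + 4.997 + 7.586 = 14.845

14.845 MPa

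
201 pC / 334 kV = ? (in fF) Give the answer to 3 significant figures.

0.602 fF

(201 × 10^-12) / (334 × 10^3) = 0.6018 × 10^-15 F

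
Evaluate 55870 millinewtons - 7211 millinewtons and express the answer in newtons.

In newtons:
  55870 millinewtons = 55870 × 10^-3 newtons = 55.87
  7211 millinewtons = 7211 × 10^-3 newtons = 7.211
Difference: 55.87 - 7.211 = 48.659

48.659 newtons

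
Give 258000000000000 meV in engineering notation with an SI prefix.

= 258e9 eV; 1e9 is giga.

258 GeV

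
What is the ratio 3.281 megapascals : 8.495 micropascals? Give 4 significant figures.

(3.281e6) / (8.495e-6) = 0.38623e12

386200000000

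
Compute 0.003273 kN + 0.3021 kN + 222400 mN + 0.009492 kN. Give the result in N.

In N:
  0.003273 kN = 0.003273 × 10^3 N = 3.273
  0.3021 kN = 0.3021 × 10^3 N = 302.1
  222400 mN = 222400 × 10^-3 N = 222.4
  0.009492 kN = 0.009492 × 10^3 N = 9.492
Sum: 3.273 + 302.1 + 222.4 + 9.492 = 537.265

537.265 N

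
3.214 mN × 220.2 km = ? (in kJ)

3.214 × 10^-3 × 220.2 × 10^3 = 707.7228 J

0.7077228 kJ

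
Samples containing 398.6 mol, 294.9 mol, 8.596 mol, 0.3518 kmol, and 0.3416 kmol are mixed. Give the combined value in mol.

In mol:
  398.6 mol → 398.6
  294.9 mol → 294.9
  8.596 mol → 8.596
  0.3518 kmol = 0.3518 × 10³ mol = 351.8
  0.3416 kmol = 0.3416 × 10³ mol = 341.6
Sum: 398.6 + 294.9 + 8.596 + 351.8 + 341.6 = 1395.496

1395.496 mol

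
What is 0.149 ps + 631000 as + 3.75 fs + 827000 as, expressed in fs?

In fs:
  0.149 ps = 0.149 × 10^3 fs = 149
  631000 as = 631000 × 10^-3 fs = 631
  3.75 fs → 3.75
  827000 as = 827000 × 10^-3 fs = 827
Sum: 149 + 631 + 3.75 + 827 = 1610.75

1610.75 fs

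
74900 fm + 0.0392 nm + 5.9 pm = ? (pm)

In pm:
  74900 fm = 74900 × 10^-3 pm = 74.9
  0.0392 nm = 0.0392 × 10^3 pm = 39.2
  5.9 pm → 5.9
Sum: 74.9 + 39.2 + 5.9 = 120

120 pm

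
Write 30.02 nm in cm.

0.000003002 cm

nano = 10^-9, centi = 10^-2; factor is 10^-7.
30.02 × 10^-7 = 0.000003002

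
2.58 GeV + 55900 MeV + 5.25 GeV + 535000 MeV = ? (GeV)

In GeV:
  2.58 GeV → 2.58
  55900 MeV = 55900 × 10⁻³ GeV = 55.9
  5.25 GeV → 5.25
  535000 MeV = 535000 × 10⁻³ GeV = 535
Sum: 2.58 + 55.9 + 5.25 + 535 = 598.73

598.73 GeV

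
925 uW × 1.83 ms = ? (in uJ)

1.69275 uJ

925 × 10⁻⁶ × 1.83 × 10⁻³ = 1692.75 × 10⁻⁹ J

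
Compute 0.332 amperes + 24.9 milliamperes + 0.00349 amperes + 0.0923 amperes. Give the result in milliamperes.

In milliamperes:
  0.332 amperes = 0.332 × 10^3 milliamperes = 332
  24.9 milliamperes → 24.9
  0.00349 amperes = 0.00349 × 10^3 milliamperes = 3.49
  0.0923 amperes = 0.0923 × 10^3 milliamperes = 92.3
Sum: 332 + 24.9 + 3.49 + 92.3 = 452.69

452.69 milliamperes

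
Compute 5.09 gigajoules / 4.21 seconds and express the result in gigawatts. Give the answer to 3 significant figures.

1.21 gigawatts

(5.09e9) / (4.21) = 1.209e9 W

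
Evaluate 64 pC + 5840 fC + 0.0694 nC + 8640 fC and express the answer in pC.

In pC:
  64 pC → 64
  5840 fC = 5840 × 10⁻³ pC = 5.84
  0.0694 nC = 0.0694 × 10³ pC = 69.4
  8640 fC = 8640 × 10⁻³ pC = 8.64
Sum: 64 + 5.84 + 69.4 + 8.64 = 147.88

147.88 pC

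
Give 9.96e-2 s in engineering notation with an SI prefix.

= 99.6e-3 s; 1e-3 is milli.

99.6 ms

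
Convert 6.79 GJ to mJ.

giga = 1e9, milli = 1e-3; factor is 1e12.
6.79 × 1e12 = 6790000000000

6790000000000 mJ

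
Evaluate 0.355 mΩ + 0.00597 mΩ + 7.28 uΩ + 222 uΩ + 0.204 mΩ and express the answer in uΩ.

794.25 uΩ

In uΩ:
  0.355 mΩ = 0.355e3 uΩ = 355
  0.00597 mΩ = 0.00597e3 uΩ = 5.97
  7.28 uΩ → 7.28
  222 uΩ → 222
  0.204 mΩ = 0.204e3 uΩ = 204
Sum: 355 + 5.97 + 7.28 + 222 + 204 = 794.25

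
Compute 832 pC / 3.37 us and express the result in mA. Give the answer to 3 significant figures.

0.247 mA

(832 × 10^-12) / (3.37 × 10^-6) = 246.88 × 10^-6 A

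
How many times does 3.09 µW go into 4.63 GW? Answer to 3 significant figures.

(4.63e9) / (3.09e-6) = 1.498e15

1500000000000000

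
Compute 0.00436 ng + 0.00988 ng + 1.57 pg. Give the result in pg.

15.81 pg

In pg:
  0.00436 ng = 0.00436 × 10^3 pg = 4.36
  0.00988 ng = 0.00988 × 10^3 pg = 9.88
  1.57 pg → 1.57
Sum: 4.36 + 9.88 + 1.57 = 15.81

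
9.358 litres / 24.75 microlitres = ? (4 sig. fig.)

378100

(9.358) / (24.75 × 10^-6) = 0.3781 × 10^6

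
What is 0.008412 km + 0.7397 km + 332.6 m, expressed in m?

In m:
  0.008412 km = 0.008412 × 10³ m = 8.412
  0.7397 km = 0.7397 × 10³ m = 739.7
  332.6 m → 332.6
Sum: 8.412 + 739.7 + 332.6 = 1080.712

1080.712 m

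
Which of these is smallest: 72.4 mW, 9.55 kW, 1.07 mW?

72.4 mW = 0.0724 W
9.55 kW = 9550 W
1.07 mW = 0.00107 W

1.07 mW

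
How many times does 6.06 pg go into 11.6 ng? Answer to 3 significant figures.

1910

(11.6e-9) / (6.06e-12) = 1.914e3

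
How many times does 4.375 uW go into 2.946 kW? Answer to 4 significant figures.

673400000

(2.946e3) / (4.375e-6) = 0.67337e9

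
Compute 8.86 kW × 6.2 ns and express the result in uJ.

54.932 uJ

8.86e3 × 6.2e-9 = 54.932e-6 J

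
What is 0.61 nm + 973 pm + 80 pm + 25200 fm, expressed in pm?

In pm:
  0.61 nm = 0.61 × 10^3 pm = 610
  973 pm → 973
  80 pm → 80
  25200 fm = 25200 × 10^-3 pm = 25.2
Sum: 610 + 973 + 80 + 25.2 = 1688.2

1688.2 pm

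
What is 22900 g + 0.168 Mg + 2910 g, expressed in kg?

193.81 kg

In kg:
  22900 g = 22900e-3 kg = 22.9
  0.168 Mg = 0.168e3 kg = 168
  2910 g = 2910e-3 kg = 2.91
Sum: 22.9 + 168 + 2.91 = 193.81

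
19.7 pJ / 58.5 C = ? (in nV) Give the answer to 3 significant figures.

(19.7e-12) / (58.5) = 0.33675e-12 V

0.000337 nV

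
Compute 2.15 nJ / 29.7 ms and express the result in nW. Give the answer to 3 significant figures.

72.4 nW

(2.15e-9) / (29.7e-3) = 0.072391e-6 W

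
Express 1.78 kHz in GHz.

kilo = 10³, giga = 10⁹; factor is 10⁻⁶.
1.78 × 10⁻⁶ = 0.00000178

0.00000178 GHz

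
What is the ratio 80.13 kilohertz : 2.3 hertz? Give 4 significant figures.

34840

(80.13e3) / (2.3) = 34.839e3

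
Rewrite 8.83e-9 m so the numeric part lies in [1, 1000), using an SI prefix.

8.83 nm

= 8.83e-9 m; 1e-9 is nano.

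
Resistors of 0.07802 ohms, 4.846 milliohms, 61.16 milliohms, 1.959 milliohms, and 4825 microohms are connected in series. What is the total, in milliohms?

150.81 milliohms

In milliohms:
  0.07802 ohms = 0.07802 × 10^3 milliohms = 78.02
  4.846 milliohms → 4.846
  61.16 milliohms → 61.16
  1.959 milliohms → 1.959
  4825 microohms = 4825 × 10^-3 milliohms = 4.825
Sum: 78.02 + 4.846 + 61.16 + 1.959 + 4.825 = 150.81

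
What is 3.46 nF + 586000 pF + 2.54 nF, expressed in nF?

592 nF

In nF:
  3.46 nF → 3.46
  586000 pF = 586000 × 10⁻³ nF = 586
  2.54 nF → 2.54
Sum: 3.46 + 586 + 2.54 = 592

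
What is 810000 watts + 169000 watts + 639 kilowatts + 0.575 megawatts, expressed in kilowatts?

In kilowatts:
  810000 watts = 810000 × 10⁻³ kilowatts = 810
  169000 watts = 169000 × 10⁻³ kilowatts = 169
  639 kilowatts → 639
  0.575 megawatts = 0.575 × 10³ kilowatts = 575
Sum: 810 + 169 + 639 + 575 = 2193

2193 kilowatts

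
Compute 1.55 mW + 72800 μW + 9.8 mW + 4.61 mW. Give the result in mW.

88.76 mW

In mW:
  1.55 mW → 1.55
  72800 μW = 72800 × 10⁻³ mW = 72.8
  9.8 mW → 9.8
  4.61 mW → 4.61
Sum: 1.55 + 72.8 + 9.8 + 4.61 = 88.76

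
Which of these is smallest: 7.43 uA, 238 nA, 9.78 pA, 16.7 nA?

9.78 pA

7.43 uA = 0.00000743 A
238 nA = 0.000000238 A
9.78 pA = 0.00000000000978 A
16.7 nA = 0.0000000167 A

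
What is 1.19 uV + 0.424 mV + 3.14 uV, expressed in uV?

In uV:
  1.19 uV → 1.19
  0.424 mV = 0.424 × 10³ uV = 424
  3.14 uV → 3.14
Sum: 1.19 + 424 + 3.14 = 428.33

428.33 uV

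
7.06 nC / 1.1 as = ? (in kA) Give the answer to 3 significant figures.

(7.06e-9) / (1.1e-18) = 6.4182e9 A

6420000 kA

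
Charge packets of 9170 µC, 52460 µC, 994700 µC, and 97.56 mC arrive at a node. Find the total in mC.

In mC:
  9170 µC = 9170e-3 mC = 9.17
  52460 µC = 52460e-3 mC = 52.46
  994700 µC = 994700e-3 mC = 994.7
  97.56 mC → 97.56
Sum: 9.17 + 52.46 + 994.7 + 97.56 = 1153.89

1153.89 mC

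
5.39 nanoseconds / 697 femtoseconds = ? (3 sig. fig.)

7730

(5.39 × 10^-9) / (697 × 10^-15) = 0.007733 × 10^6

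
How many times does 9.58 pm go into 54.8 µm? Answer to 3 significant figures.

(54.8 × 10^-6) / (9.58 × 10^-12) = 5.72 × 10^6

5720000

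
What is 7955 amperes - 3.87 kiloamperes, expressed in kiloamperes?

4.085 kiloamperes

In kiloamperes:
  7955 amperes = 7955e-3 kiloamperes = 7.955
  3.87 kiloamperes → 3.87
Difference: 7.955 - 3.87 = 4.085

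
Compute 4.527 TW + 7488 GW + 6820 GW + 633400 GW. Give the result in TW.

In TW:
  4.527 TW → 4.527
  7488 GW = 7488e-3 TW = 7.488
  6820 GW = 6820e-3 TW = 6.82
  633400 GW = 633400e-3 TW = 633.4
Sum: 4.527 + 7.488 + 6.82 + 633.4 = 652.235

652.235 TW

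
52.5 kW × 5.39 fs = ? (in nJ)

52.5 × 10^3 × 5.39 × 10^-15 = 282.975 × 10^-12 J

0.282975 nJ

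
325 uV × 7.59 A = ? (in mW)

2.46675 mW

325e-6 × 7.59 = 2466.75e-6 W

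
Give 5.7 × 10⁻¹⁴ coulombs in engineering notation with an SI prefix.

= 57 × 10⁻¹⁵ coulombs; 10⁻¹⁵ is femto.

57 femtocoulombs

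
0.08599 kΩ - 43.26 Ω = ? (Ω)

In Ω:
  0.08599 kΩ = 0.08599 × 10³ Ω = 85.99
  43.26 Ω → 43.26
Difference: 85.99 - 43.26 = 42.73

42.73 Ω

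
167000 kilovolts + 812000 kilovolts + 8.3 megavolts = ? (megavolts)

987.3 megavolts

In megavolts:
  167000 kilovolts = 167000 × 10⁻³ megavolts = 167
  812000 kilovolts = 812000 × 10⁻³ megavolts = 812
  8.3 megavolts → 8.3
Sum: 167 + 812 + 8.3 = 987.3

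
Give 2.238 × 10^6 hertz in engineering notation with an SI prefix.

= 2.238 × 10^6 hertz; 10^6 is mega.

2.238 megahertz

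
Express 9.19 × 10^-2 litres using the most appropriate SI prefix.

91.9 millilitres

= 91.9 × 10^-3 litres; 10^-3 is milli.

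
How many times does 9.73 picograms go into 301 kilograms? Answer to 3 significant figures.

(301 × 10³) / (9.73 × 10⁻¹²) = 30.94 × 10¹⁵

30900000000000000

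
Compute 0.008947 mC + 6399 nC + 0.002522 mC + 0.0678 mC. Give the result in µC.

In µC:
  0.008947 mC = 0.008947 × 10³ µC = 8.947
  6399 nC = 6399 × 10⁻³ µC = 6.399
  0.002522 mC = 0.002522 × 10³ µC = 2.522
  0.0678 mC = 0.0678 × 10³ µC = 67.8
Sum: 8.947 + 6.399 + 2.522 + 67.8 = 85.668

85.668 µC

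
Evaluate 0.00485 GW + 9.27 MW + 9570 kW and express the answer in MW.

23.69 MW

In MW:
  0.00485 GW = 0.00485 × 10^3 MW = 4.85
  9.27 MW → 9.27
  9570 kW = 9570 × 10^-3 MW = 9.57
Sum: 4.85 + 9.27 + 9.57 = 23.69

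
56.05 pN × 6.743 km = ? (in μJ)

0.37794515 μJ

56.05e-12 × 6.743e3 = 377.94515e-9 J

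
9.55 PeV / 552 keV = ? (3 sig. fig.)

17300000000

(9.55e15) / (552e3) = 0.0173e12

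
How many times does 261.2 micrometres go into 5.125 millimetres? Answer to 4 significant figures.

19.62

(5.125 × 10⁻³) / (261.2 × 10⁻⁶) = 0.019621 × 10³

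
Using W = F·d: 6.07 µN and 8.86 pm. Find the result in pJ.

0.0000537802 pJ

6.07 × 10⁻⁶ × 8.86 × 10⁻¹² = 53.7802 × 10⁻¹⁸ J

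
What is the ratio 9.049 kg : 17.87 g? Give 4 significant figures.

506.4

(9.049e3) / (17.87) = 0.50638e3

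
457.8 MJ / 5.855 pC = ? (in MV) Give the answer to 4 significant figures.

(457.8e6) / (5.855e-12) = 78.1896e18 V

78190000000000 MV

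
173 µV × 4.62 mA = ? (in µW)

0.79926 µW

173 × 10⁻⁶ × 4.62 × 10⁻³ = 799.26 × 10⁻⁹ W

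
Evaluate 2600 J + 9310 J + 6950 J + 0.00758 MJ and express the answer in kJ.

26.44 kJ

In kJ:
  2600 J = 2600e-3 kJ = 2.6
  9310 J = 9310e-3 kJ = 9.31
  6950 J = 6950e-3 kJ = 6.95
  0.00758 MJ = 0.00758e3 kJ = 7.58
Sum: 2.6 + 9.31 + 6.95 + 7.58 = 26.44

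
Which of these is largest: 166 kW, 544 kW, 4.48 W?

544 kW

166 kW = 166000 W
544 kW = 544000 W
4.48 W = 4.48 W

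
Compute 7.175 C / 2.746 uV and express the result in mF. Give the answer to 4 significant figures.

2613000000 mF

(7.175) / (2.746 × 10⁻⁶) = 2.61289 × 10⁶ F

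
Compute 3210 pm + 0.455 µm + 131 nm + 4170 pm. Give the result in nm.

In nm:
  3210 pm = 3210 × 10^-3 nm = 3.21
  0.455 µm = 0.455 × 10^3 nm = 455
  131 nm → 131
  4170 pm = 4170 × 10^-3 nm = 4.17
Sum: 3.21 + 455 + 131 + 4.17 = 593.38

593.38 nm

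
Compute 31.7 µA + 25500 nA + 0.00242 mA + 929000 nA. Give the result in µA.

In µA:
  31.7 µA → 31.7
  25500 nA = 25500 × 10^-3 µA = 25.5
  0.00242 mA = 0.00242 × 10^3 µA = 2.42
  929000 nA = 929000 × 10^-3 µA = 929
Sum: 31.7 + 25.5 + 2.42 + 929 = 988.62

988.62 µA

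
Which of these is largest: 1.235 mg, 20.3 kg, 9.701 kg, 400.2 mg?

20.3 kg

1.235 mg = 0.001235 g
20.3 kg = 20300 g
9.701 kg = 9701 g
400.2 mg = 0.4002 g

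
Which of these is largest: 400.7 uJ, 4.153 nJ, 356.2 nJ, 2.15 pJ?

400.7 uJ = 0.0004007 J
4.153 nJ = 0.000000004153 J
356.2 nJ = 0.0000003562 J
2.15 pJ = 0.00000000000215 J

400.7 uJ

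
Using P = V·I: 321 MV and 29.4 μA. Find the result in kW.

9.4374 kW

321 × 10⁶ × 29.4 × 10⁻⁶ = 9437.4 W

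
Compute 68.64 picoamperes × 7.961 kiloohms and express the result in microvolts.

68.64 × 10⁻¹² × 7.961 × 10³ = 546.44304 × 10⁻⁹ V

0.54644304 microvolts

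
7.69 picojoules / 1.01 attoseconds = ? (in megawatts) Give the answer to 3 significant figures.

7.61 megawatts

(7.69e-12) / (1.01e-18) = 7.6139e6 W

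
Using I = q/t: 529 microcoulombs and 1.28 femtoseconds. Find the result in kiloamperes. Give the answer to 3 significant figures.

(529 × 10⁻⁶) / (1.28 × 10⁻¹⁵) = 413.28 × 10⁹ A

413000000 kiloamperes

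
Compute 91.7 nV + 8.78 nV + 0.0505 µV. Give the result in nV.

In nV:
  91.7 nV → 91.7
  8.78 nV → 8.78
  0.0505 µV = 0.0505 × 10^3 nV = 50.5
Sum: 91.7 + 8.78 + 50.5 = 150.98

150.98 nV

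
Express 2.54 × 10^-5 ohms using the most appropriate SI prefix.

25.4 microohms

= 25.4 × 10^-6 ohms; 10^-6 is micro.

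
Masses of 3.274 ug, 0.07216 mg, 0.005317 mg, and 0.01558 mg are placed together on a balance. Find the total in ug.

In ug:
  3.274 ug → 3.274
  0.07216 mg = 0.07216e3 ug = 72.16
  0.005317 mg = 0.005317e3 ug = 5.317
  0.01558 mg = 0.01558e3 ug = 15.58
Sum: 3.274 + 72.16 + 5.317 + 15.58 = 96.331

96.331 ug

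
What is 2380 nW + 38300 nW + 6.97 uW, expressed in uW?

47.65 uW

In uW:
  2380 nW = 2380e-3 uW = 2.38
  38300 nW = 38300e-3 uW = 38.3
  6.97 uW → 6.97
Sum: 2.38 + 38.3 + 6.97 = 47.65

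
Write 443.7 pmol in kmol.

pico = 10^-12, kilo = 10^3; factor is 10^-15.
443.7 × 10^-15 = 0.0000000000004437

0.0000000000004437 kmol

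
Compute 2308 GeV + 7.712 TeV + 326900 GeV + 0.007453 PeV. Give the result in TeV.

In TeV:
  2308 GeV = 2308 × 10^-3 TeV = 2.308
  7.712 TeV → 7.712
  326900 GeV = 326900 × 10^-3 TeV = 326.9
  0.007453 PeV = 0.007453 × 10^3 TeV = 7.453
Sum: 2.308 + 7.712 + 326.9 + 7.453 = 344.373

344.373 TeV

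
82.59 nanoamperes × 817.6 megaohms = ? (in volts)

82.59 × 10⁻⁹ × 817.6 × 10⁶ = 67525.584 × 10⁻³ V

67.525584 volts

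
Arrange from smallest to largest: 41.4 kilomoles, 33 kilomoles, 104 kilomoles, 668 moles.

41.4 kilomoles = 41400 moles
33 kilomoles = 33000 moles
104 kilomoles = 104000 moles
668 moles = 668 moles

668 moles < 33 kilomoles < 41.4 kilomoles < 104 kilomoles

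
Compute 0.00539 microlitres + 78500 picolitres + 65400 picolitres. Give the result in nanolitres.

In nanolitres:
  0.00539 microlitres = 0.00539e3 nanolitres = 5.39
  78500 picolitres = 78500e-3 nanolitres = 78.5
  65400 picolitres = 65400e-3 nanolitres = 65.4
Sum: 5.39 + 78.5 + 65.4 = 149.29

149.29 nanolitres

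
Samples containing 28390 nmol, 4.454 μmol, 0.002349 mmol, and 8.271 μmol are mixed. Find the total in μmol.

In μmol:
  28390 nmol = 28390 × 10⁻³ μmol = 28.39
  4.454 μmol → 4.454
  0.002349 mmol = 0.002349 × 10³ μmol = 2.349
  8.271 μmol → 8.271
Sum: 28.39 + 4.454 + 2.349 + 8.271 = 43.464

43.464 μmol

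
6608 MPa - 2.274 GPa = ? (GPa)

In GPa:
  6608 MPa = 6608 × 10^-3 GPa = 6.608
  2.274 GPa → 2.274
Difference: 6.608 - 2.274 = 4.334

4.334 GPa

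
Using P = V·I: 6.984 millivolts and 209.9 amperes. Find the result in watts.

6.984 × 10^-3 × 209.9 = 1465.9416 × 10^-3 W

1.4659416 watts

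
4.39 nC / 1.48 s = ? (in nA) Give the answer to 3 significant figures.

2.97 nA

(4.39e-9) / (1.48) = 2.9662e-9 A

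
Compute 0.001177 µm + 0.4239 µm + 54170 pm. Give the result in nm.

479.247 nm

In nm:
  0.001177 µm = 0.001177e3 nm = 1.177
  0.4239 µm = 0.4239e3 nm = 423.9
  54170 pm = 54170e-3 nm = 54.17
Sum: 1.177 + 423.9 + 54.17 = 479.247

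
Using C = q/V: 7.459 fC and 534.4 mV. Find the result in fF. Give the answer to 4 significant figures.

13.96 fF

(7.459e-15) / (534.4e-3) = 0.0139577e-12 F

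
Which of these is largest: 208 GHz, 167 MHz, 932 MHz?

208 GHz = 208000000000 Hz
167 MHz = 167000000 Hz
932 MHz = 932000000 Hz

208 GHz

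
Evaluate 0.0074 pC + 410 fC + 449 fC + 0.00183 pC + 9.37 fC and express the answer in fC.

877.6 fC

In fC:
  0.0074 pC = 0.0074e3 fC = 7.4
  410 fC → 410
  449 fC → 449
  0.00183 pC = 0.00183e3 fC = 1.83
  9.37 fC → 9.37
Sum: 7.4 + 410 + 449 + 1.83 + 9.37 = 877.6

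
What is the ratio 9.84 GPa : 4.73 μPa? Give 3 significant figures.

2080000000000000

(9.84e9) / (4.73e-6) = 2.08e15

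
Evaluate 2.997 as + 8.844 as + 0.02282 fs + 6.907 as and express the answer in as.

In as:
  2.997 as → 2.997
  8.844 as → 8.844
  0.02282 fs = 0.02282 × 10^3 as = 22.82
  6.907 as → 6.907
Sum: 2.997 + 8.844 + 22.82 + 6.907 = 41.568

41.568 as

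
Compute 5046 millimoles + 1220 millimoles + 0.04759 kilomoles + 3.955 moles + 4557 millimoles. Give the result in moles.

62.368 moles

In moles:
  5046 millimoles = 5046e-3 moles = 5.046
  1220 millimoles = 1220e-3 moles = 1.22
  0.04759 kilomoles = 0.04759e3 moles = 47.59
  3.955 moles → 3.955
  4557 millimoles = 4557e-3 moles = 4.557
Sum: 5.046 + 1.22 + 47.59 + 3.955 + 4.557 = 62.368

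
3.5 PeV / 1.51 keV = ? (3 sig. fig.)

2320000000000

(3.5 × 10^15) / (1.51 × 10^3) = 2.318 × 10^12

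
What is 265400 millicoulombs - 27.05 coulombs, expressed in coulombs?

238.35 coulombs

In coulombs:
  265400 millicoulombs = 265400 × 10^-3 coulombs = 265.4
  27.05 coulombs → 27.05
Difference: 265.4 - 27.05 = 238.35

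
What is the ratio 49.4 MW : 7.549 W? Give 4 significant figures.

6544000

(49.4 × 10⁶) / (7.549) = 6.5439 × 10⁶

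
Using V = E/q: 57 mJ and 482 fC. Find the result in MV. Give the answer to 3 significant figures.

(57 × 10^-3) / (482 × 10^-15) = 0.11826 × 10^12 V

118000 MV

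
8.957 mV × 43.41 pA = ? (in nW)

8.957 × 10⁻³ × 43.41 × 10⁻¹² = 388.82337 × 10⁻¹⁵ W

0.00038882337 nW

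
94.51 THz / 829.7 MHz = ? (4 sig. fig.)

(94.51 × 10^12) / (829.7 × 10^6) = 0.11391 × 10^6

113900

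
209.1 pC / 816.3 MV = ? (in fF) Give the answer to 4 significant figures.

(209.1 × 10^-12) / (816.3 × 10^6) = 0.256156 × 10^-18 F

0.0002562 fF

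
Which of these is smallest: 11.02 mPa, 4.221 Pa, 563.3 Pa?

11.02 mPa

11.02 mPa = 0.01102 Pa
4.221 Pa = 4.221 Pa
563.3 Pa = 563.3 Pa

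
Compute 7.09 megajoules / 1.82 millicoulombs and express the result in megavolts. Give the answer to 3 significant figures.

(7.09 × 10⁶) / (1.82 × 10⁻³) = 3.8956 × 10⁹ V

3900 megavolts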